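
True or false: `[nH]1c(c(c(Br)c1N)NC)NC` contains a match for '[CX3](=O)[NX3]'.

False

The pattern [CX3](=O)[NX3] describes a carbonyl carbon bonded to a trivalent nitrogen — an amide.
The closest candidate here is a primary amino group (-NH2), but the -NH2 is not attached to a carbonyl carbon. No other fragment satisfies the full query, so there is no match.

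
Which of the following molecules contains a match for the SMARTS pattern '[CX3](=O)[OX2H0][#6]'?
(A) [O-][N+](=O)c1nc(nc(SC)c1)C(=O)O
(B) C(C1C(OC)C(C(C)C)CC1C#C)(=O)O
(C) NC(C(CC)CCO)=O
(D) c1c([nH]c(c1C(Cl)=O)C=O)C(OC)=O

[CX3](=O)[OX2H0][#6] describes a carbonyl carbon bonded to an oxygen that is itself bonded to carbon (no H on that O) (an ester).
(A) has a carboxylic acid group (-C(=O)OH) but the singly-bonded O carries H (OX2H1, not H0).
(B) has a methoxy ether (-OCH3) but the ether oxygen is not adjacent to a C=O carbon.
(C) has a primary amide (-C(=O)NH2) but the carbonyl is bonded to N, not to an O-C linkage.
(D) contains a methyl-ester group (-C(=O)OCH3), which satisfies every atom and bond constraint.
So the answer is (D).

D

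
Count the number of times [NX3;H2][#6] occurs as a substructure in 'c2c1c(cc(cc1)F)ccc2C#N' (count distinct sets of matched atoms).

0

[NX3;H2][#6] is the SMARTS for a primary amine: a trivalent nitrogen with two H attached to carbon.
The molecule has a nitrile (-C#N), but the nitrogen is NX1 (triple-bonded), not NX3 with two H; nothing else fits, so there are 0 matches.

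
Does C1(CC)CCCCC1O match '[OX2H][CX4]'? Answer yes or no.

The pattern [OX2H][CX4] describes a hydroxyl oxygen bound to an sp3 (X4) carbon — an aliphatic alcohol.
The molecule carries a hydroxyl group (-OH), whose atoms satisfy every constraint of the query, so the pattern matches.

Yes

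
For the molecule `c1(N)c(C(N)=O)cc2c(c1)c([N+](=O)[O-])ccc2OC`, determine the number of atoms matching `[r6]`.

10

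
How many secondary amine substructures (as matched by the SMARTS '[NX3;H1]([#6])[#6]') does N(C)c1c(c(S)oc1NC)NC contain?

[NX3;H1]([#6])[#6] is the SMARTS for a secondary amine: a trivalent nitrogen with one H, bonded to two carbons.
The molecule carries 3 separate instances of an N-methylamino group (-NHCH3) meeting every constraint; each maps to a distinct set of atoms, giving 3 matches.

3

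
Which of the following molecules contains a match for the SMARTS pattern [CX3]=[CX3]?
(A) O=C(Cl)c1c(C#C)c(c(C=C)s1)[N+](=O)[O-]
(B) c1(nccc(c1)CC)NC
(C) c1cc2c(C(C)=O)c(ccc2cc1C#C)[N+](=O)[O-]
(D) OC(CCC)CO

[CX3]=[CX3] describes a non-aromatic C=C double bond between two sp2 carbons (an alkene).
(A) contains a vinyl group (-CH=CH2), which satisfies every atom and bond constraint.
(B) has an ethyl group (-CH2CH3) but its C-C bond is a single bond between CX4 carbons, not CX3=CX3.
(C) has an ethynyl group (-C#CH) but the C-C bond is a triple bond, not a double bond.
(D) has an ethyl group (-CH2CH3) but its C-C bond is a single bond between CX4 carbons, not CX3=CX3.
So the answer is (A).

A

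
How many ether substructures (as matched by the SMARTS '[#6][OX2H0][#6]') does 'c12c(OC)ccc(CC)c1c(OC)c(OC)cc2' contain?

3

[#6][OX2H0][#6] is the SMARTS for an ether: an aliphatic oxygen bridging two carbons with no H on the oxygen.
The molecule carries 3 separate instances of a methoxy ether (-OCH3) meeting every constraint; each maps to a distinct set of atoms, giving 3 matches.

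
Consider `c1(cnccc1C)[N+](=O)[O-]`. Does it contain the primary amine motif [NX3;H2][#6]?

The pattern [NX3;H2][#6] describes a trivalent nitrogen with two H attached to carbon — a primary amine.
The closest candidate here is a nitro group (-[N+](=O)[O-]), but the nitrogen is [N+] with no H, not NX3H2. No other fragment satisfies the full query, so there is no match.

No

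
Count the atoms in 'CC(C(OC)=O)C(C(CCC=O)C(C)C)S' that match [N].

0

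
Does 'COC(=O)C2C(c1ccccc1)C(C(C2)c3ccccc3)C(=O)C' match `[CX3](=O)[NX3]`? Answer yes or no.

The pattern [CX3](=O)[NX3] describes a carbonyl carbon bonded to a trivalent nitrogen — an amide.
The closest candidate here is a methyl-ester group (-C(=O)OCH3), but the carbonyl is bonded to O, not to an NX3 nitrogen. No other fragment satisfies the full query, so there is no match.

No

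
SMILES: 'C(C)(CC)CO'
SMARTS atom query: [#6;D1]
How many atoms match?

2

The query [#6;D1] means: carbon bonded to exactly one heavy atom.
Check the 6 heavy atoms by environment: 2× C (D2) → no; 1× C (D3) → no; 2× C (D1) → match; 1× O (D1) → no.
That gives 2 matching atoms.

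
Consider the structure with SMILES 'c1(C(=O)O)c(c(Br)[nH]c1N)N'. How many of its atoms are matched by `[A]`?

6

The query [A] means: A matches any aliphatic (non-aromatic) heavy atom.
Check the 11 heavy atoms by environment: 1× n (aromatic) → no; 4× c (aromatic) → no; 2× N → match; 1× Br → match; 1× C → match; 2× O → match.
Summing the matching environments: 2 + 1 + 1 + 2 = 6 matching atoms.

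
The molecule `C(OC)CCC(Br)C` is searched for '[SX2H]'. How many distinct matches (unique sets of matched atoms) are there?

[SX2H] is the SMARTS for a thiol: an aliphatic sulfur with two connections, one being H.
No fragment in the molecule satisfies every constraint, giving 0 matches.

0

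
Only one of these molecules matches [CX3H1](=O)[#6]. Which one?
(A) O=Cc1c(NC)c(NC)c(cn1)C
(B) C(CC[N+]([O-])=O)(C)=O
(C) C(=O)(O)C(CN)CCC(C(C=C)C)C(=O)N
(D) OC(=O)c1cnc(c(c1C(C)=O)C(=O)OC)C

A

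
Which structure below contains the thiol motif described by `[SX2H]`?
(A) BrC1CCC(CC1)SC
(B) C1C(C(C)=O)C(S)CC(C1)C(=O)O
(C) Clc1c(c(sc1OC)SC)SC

[SX2H] describes an aliphatic sulfur with two connections, one being H (a thiol).
(A) has a methylthio ether (-SCH3) but the sulfur has H0 (bonded to two carbons), not H1.
(B) contains a thiol (-SH), which satisfies every atom and bond constraint.
(C) has a methylthio ether (-SCH3) but the sulfur has H0 (bonded to two carbons), not H1.
So the answer is (B).

B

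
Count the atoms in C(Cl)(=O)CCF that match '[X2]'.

0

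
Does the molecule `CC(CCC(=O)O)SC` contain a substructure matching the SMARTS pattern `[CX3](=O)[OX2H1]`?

Yes

The pattern [CX3](=O)[OX2H1] describes an sp2 carbon double-bonded to O and single-bonded to an -OH oxygen — a carboxylic acid.
The molecule carries a carboxylic acid group (-C(=O)OH), whose atoms satisfy every constraint of the query, so the pattern matches.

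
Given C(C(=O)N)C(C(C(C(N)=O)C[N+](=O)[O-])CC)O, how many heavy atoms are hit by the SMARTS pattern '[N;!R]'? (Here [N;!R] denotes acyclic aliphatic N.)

3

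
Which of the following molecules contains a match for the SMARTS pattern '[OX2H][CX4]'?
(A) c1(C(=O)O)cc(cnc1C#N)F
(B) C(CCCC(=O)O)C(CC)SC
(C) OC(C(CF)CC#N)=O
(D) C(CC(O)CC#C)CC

D

[OX2H][CX4] describes a hydroxyl oxygen bound to an sp3 (X4) carbon (an aliphatic alcohol).
(A) has a carboxylic acid group (-C(=O)OH) but the -OH is on a CX3 carbonyl carbon, not a CX4 carbon.
(B) has a carboxylic acid group (-C(=O)OH) but the -OH is on a CX3 carbonyl carbon, not a CX4 carbon.
(C) has a carboxylic acid group (-C(=O)OH) but the -OH is on a CX3 carbonyl carbon, not a CX4 carbon.
(D) contains a hydroxyl group (-OH), which satisfies every atom and bond constraint.
So the answer is (D).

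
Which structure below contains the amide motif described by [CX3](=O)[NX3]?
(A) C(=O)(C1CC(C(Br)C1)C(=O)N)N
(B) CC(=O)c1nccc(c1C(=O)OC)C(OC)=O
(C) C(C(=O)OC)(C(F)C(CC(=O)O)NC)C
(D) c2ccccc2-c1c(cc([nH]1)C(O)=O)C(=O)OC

[CX3](=O)[NX3] describes a carbonyl carbon bonded to a trivalent nitrogen (an amide).
(A) contains a primary amide (-C(=O)NH2), which satisfies every atom and bond constraint.
(B) has a methyl-ester group (-C(=O)OCH3) but the carbonyl is bonded to O, not to an NX3 nitrogen.
(C) has a carboxylic acid group (-C(=O)OH) but the carbonyl is bonded to O, not to an NX3 nitrogen.
(D) has a carboxylic acid group (-C(=O)OH) but the carbonyl is bonded to O, not to an NX3 nitrogen.
So the answer is (A).

A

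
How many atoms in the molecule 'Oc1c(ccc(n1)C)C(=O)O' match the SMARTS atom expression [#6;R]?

5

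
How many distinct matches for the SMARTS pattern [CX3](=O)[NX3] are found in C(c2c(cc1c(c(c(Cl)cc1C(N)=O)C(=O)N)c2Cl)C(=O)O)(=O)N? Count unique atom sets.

[CX3](=O)[NX3] is the SMARTS for an amide: a carbonyl carbon bonded to a trivalent nitrogen.
The molecule carries 3 separate instances of a primary amide (-C(=O)NH2) meeting every constraint; each maps to a distinct set of atoms, giving 3 matches.

3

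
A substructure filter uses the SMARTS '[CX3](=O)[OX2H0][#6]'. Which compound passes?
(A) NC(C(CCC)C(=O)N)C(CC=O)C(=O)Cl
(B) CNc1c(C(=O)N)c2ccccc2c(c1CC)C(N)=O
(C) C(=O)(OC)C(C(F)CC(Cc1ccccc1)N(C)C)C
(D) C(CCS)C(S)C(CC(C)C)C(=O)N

C

[CX3](=O)[OX2H0][#6] describes a carbonyl carbon bonded to an oxygen that is itself bonded to carbon (no H on that O) (an ester).
(A) has a primary amide (-C(=O)NH2) but the carbonyl is bonded to N, not to an O-C linkage.
(B) has a primary amide (-C(=O)NH2) but the carbonyl is bonded to N, not to an O-C linkage.
(C) contains a methyl-ester group (-C(=O)OCH3), which satisfies every atom and bond constraint.
(D) has a primary amide (-C(=O)NH2) but the carbonyl is bonded to N, not to an O-C linkage.
So the answer is (C).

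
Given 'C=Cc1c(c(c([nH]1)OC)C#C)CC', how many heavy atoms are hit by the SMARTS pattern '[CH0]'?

1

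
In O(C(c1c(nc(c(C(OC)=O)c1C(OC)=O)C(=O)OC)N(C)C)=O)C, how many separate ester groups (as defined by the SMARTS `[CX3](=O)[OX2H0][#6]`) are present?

4

[CX3](=O)[OX2H0][#6] is the SMARTS for an ester: a carbonyl carbon bonded to an oxygen that is itself bonded to carbon (no H on that O).
The molecule carries 4 separate instances of a methyl-ester group (-C(=O)OCH3) meeting every constraint; each maps to a distinct set of atoms, giving 4 matches.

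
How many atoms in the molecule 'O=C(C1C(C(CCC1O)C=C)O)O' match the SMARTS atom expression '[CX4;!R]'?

0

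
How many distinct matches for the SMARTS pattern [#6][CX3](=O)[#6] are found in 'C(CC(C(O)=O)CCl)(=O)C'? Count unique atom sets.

1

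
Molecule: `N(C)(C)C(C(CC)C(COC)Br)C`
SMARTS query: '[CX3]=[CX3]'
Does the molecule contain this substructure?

No

The pattern [CX3]=[CX3] describes a non-aromatic C=C double bond between two sp2 carbons — an alkene.
The closest candidate here is an ethyl group (-CH2CH3), but its C-C bond is a single bond between CX4 carbons, not CX3=CX3. No other fragment satisfies the full query, so there is no match.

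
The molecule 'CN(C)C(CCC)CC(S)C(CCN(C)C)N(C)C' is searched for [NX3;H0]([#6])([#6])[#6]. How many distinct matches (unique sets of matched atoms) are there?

3

[NX3;H0]([#6])([#6])[#6] is the SMARTS for a tertiary amine: a trivalent nitrogen with no H, bonded to three carbons.
The molecule carries 3 separate instances of a dimethylamino group (-N(CH3)2) meeting every constraint; each maps to a distinct set of atoms, giving 3 matches.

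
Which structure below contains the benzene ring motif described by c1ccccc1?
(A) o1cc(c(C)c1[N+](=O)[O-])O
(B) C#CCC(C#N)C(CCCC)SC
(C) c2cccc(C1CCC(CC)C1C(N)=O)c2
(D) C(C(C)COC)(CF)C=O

C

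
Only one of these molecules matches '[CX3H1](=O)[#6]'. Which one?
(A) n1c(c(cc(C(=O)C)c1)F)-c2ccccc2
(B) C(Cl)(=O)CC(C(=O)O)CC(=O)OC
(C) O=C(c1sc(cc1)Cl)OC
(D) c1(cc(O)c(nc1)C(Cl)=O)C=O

D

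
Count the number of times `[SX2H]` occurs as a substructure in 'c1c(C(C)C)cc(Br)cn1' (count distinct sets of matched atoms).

0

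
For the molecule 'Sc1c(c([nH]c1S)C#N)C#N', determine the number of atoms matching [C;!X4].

2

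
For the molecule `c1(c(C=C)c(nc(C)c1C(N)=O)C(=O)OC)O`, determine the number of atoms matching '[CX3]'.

4

Check the 17 heavy atoms by environment: 1× n (aromatic, X2) → no; 5× c (aromatic, X3) → no; 4× C (X3) → match; 2× O (X1) → no; 1× N (X3) → no; 2× O (X2) → no; 2× C (X4) → no.
That gives 4 matching atoms.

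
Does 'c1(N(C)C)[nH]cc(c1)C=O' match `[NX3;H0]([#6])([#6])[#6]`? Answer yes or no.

Yes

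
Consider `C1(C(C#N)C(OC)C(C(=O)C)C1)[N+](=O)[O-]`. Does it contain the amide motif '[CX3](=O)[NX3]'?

The pattern [CX3](=O)[NX3] describes a carbonyl carbon bonded to a trivalent nitrogen — an amide.
The closest candidate here is a nitrile (-C#N), but the nitrile N is NX1 (triple-bonded), not NX3. No other fragment satisfies the full query, so there is no match.

No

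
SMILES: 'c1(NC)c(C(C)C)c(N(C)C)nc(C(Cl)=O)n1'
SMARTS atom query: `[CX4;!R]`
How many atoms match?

6

The query [CX4;!R] means: aliphatic carbon with four total connections, not in a ring.
Check the 17 heavy atoms by environment: 2× n (aromatic, X2, in 6-ring) → no; 4× c (aromatic, X3, in 6-ring) → no; 1× C (X3, acyclic) → no; 1× O (X1, acyclic) → no; 1× Cl (X1, acyclic) → no; 2× N (X3, acyclic) → no; 6× C (X4, acyclic) → match.
That gives 6 matching atoms.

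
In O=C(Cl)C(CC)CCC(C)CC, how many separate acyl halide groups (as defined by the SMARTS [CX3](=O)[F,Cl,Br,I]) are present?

1

[CX3](=O)[F,Cl,Br,I] is the SMARTS for an acyl halide: a carbonyl carbon bonded to a halogen.
Exactly one fragment in the molecule meets all constraints, giving 1 match.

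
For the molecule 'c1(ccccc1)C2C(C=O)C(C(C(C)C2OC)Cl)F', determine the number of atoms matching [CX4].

8

Check the 19 heavy atoms by environment: 8× C (X4) → match; 1× C (X3) → no; 1× O (X1) → no; 1× O (X2) → no; 1× Cl (X1) → no; 1× F (X1) → no; 6× c (aromatic, X3) → no.
That gives 8 matching atoms.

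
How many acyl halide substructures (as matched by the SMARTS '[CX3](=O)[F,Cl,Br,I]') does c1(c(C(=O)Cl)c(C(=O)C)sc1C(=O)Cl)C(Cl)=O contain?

[CX3](=O)[F,Cl,Br,I] is the SMARTS for an acyl halide: a carbonyl carbon bonded to a halogen.
The molecule carries 3 separate instances of an acyl chloride (-C(=O)Cl) meeting every constraint; each maps to a distinct set of atoms, giving 3 matches.

3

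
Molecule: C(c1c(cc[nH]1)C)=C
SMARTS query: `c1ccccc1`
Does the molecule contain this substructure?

The pattern c1ccccc1 describes six aromatic carbons in a ring — a benzene ring.
The closest candidate here is a methyl group (-CH3), but no six-membered all-carbon aromatic ring is present. No other fragment satisfies the full query, so there is no match.

No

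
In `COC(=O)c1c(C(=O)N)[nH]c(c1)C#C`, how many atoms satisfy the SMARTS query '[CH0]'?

The query [CH0] means: aliphatic carbon with no attached hydrogen.
Check the 14 heavy atoms by environment: 1× n (aromatic, H1) → no; 3× c (aromatic, H0) → no; 1× c (aromatic, H1) → no; 3× C (H0) → match; 1× C (H1) → no; 3× O (H0) → no; 1× N (H2) → no; 1× C (H3) → no.
That gives 3 matching atoms.

3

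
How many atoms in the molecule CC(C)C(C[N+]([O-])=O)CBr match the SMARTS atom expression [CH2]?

2

The query [CH2] means: aliphatic carbon with exactly two hydrogens.
Check the 10 heavy atoms by environment: 2× C (H2) → match; 2× C (H1) → no; 1× N (charge +1, H0) → no; 1× O (charge -1, H0) → no; 1× O (H0) → no; 2× C (H3) → no; 1× Br (H0) → no.
That gives 2 matching atoms.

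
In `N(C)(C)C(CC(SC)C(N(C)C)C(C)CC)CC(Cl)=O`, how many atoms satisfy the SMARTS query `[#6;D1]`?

7

The query [#6;D1] means: carbon bonded to exactly one heavy atom.
Check the 20 heavy atoms by environment: 3× C (D2) → no; 5× C (D3) → no; 7× C (D1) → match; 2× N (D3) → no; 1× O (D1) → no; 1× Cl (D1) → no; 1× S (D2) → no.
That gives 7 matching atoms.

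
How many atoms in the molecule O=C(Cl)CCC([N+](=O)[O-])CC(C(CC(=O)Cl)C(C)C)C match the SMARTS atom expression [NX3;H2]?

The query [NX3;H2] means: aliphatic N with 3 total connections, two of them H — an -NH2 nitrogen (amine or amide).
Check the 20 heavy atoms by environment: 4× C (H2, X4) → no; 4× C (H1, X4) → no; 3× C (H3, X4) → no; 2× C (H0, X3) → no; 3× O (H0, X1) → no; 2× Cl (H0, X1) → no; 1× N (charge +1, H0, X3) → no; 1× O (charge -1, H0, X1) → no.
No environment satisfies the query, so 0 matching atoms.

0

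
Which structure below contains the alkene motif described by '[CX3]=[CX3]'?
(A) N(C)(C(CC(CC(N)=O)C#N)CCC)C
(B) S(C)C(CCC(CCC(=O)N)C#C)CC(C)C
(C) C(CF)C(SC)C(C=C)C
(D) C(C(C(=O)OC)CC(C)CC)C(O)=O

[CX3]=[CX3] describes a non-aromatic C=C double bond between two sp2 carbons (an alkene).
(A) has an ethyl group (-CH2CH3) but its C-C bond is a single bond between CX4 carbons, not CX3=CX3.
(B) has an ethynyl group (-C#CH) but the C-C bond is a triple bond, not a double bond.
(C) contains a vinyl group (-CH=CH2), which satisfies every atom and bond constraint.
(D) has an ethyl group (-CH2CH3) but its C-C bond is a single bond between CX4 carbons, not CX3=CX3.
So the answer is (C).

C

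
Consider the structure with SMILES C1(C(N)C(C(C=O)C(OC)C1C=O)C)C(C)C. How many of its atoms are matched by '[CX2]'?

The query [CX2] means: C with X2: aliphatic carbon with exactly 2 total connections.
Check the 17 heavy atoms by environment: 11× C (X4) → no; 1× N (X3) → no; 1× O (X2) → no; 2× C (X3) → no; 2× O (X1) → no.
No environment satisfies the query, so 0 matching atoms.

0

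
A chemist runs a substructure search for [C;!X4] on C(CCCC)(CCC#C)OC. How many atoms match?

Check the 11 heavy atoms by environment: 8× C (X4) → no; 2× C (X2) → match; 1× O (X2) → no.
That gives 2 matching atoms.

2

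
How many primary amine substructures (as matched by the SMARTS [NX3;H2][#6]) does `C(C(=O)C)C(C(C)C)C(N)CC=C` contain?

1

[NX3;H2][#6] is the SMARTS for a primary amine: a trivalent nitrogen with two H attached to carbon.
Exactly one fragment in the molecule meets all constraints, giving 1 match.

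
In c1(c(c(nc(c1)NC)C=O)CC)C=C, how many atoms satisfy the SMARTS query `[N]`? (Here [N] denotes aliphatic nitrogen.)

1

The query [N] means: uppercase N matches aliphatic (non-aromatic) nitrogen only.
Check the 14 heavy atoms by environment: 1× n (aromatic) → no; 5× c (aromatic) → no; 1× N → match; 6× C → no; 1× O → no.
That gives 1 matching atom.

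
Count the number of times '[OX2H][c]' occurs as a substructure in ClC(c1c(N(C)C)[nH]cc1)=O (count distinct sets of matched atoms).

0

[OX2H][c] is the SMARTS for a phenol: a hydroxyl oxygen attached to an aromatic carbon.
No fragment in the molecule satisfies every constraint, giving 0 matches.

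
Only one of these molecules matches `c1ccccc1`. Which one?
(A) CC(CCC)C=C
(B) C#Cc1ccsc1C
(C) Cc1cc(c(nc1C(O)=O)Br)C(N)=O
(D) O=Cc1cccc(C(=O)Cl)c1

c1ccccc1 describes six aromatic carbons in a ring (a benzene ring).
(A) has a methyl group (-CH3) but no six-membered all-carbon aromatic ring is present.
(B) has a methyl group (-CH3) but no six-membered all-carbon aromatic ring is present.
(C) has a methyl group (-CH3) but no six-membered all-carbon aromatic ring is present.
(D) contains the required atom environment, so the pattern matches.
So the answer is (D).

D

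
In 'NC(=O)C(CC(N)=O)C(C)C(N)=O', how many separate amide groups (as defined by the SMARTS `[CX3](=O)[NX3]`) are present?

[CX3](=O)[NX3] is the SMARTS for an amide: a carbonyl carbon bonded to a trivalent nitrogen.
The molecule carries 3 separate instances of a primary amide (-C(=O)NH2) meeting every constraint; each maps to a distinct set of atoms, giving 3 matches.

3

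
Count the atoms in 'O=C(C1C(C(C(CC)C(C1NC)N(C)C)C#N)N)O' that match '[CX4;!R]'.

Check the 19 heavy atoms by environment: 6× C (X4, in 6-ring) → no; 3× N (X3, acyclic) → no; 5× C (X4, acyclic) → match; 1× C (X3, acyclic) → no; 1× O (X1, acyclic) → no; 1× O (X2, acyclic) → no; 1× C (X2, acyclic) → no; 1× N (X1, acyclic) → no.
That gives 5 matching atoms.

5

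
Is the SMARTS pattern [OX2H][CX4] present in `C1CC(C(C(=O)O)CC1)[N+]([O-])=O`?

The pattern [OX2H][CX4] describes a hydroxyl oxygen bound to an sp3 (X4) carbon — an aliphatic alcohol.
The closest candidate here is a carboxylic acid group (-C(=O)OH), but the -OH is on a CX3 carbonyl carbon, not a CX4 carbon. No other fragment satisfies the full query, so there is no match.

No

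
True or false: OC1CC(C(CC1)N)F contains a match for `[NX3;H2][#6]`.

The pattern [NX3;H2][#6] describes a trivalent nitrogen with two H attached to carbon — a primary amine.
The molecule carries a primary amino group (-NH2), whose atoms satisfy every constraint of the query, so the pattern matches.

True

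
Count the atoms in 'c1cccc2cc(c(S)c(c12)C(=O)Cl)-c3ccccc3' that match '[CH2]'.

Check the 20 heavy atoms by environment: 6× c (aromatic, H0) → no; 10× c (aromatic, H1) → no; 1× S (H1) → no; 1× C (H0) → no; 1× O (H0) → no; 1× Cl (H0) → no.
No environment satisfies the query, so 0 matching atoms.

0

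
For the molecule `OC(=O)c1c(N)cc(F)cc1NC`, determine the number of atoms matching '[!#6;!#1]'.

5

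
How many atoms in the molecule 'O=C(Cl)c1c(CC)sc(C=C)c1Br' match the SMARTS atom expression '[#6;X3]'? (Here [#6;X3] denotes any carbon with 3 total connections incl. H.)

7

The query [#6;X3] means: any carbon (aromatic or not) with three total connections.
Check the 13 heavy atoms by environment: 1× s (aromatic, X2) → no; 4× c (aromatic, X3) → match; 3× C (X3) → match; 1× O (X1) → no; 1× Cl (X1) → no; 2× C (X4) → no; 1× Br (X1) → no.
Summing the matching environments: 4 + 3 = 7 matching atoms.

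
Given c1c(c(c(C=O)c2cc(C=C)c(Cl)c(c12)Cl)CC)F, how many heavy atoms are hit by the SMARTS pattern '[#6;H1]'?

The query [#6;H1] means: any carbon bearing exactly one hydrogen.
Check the 19 heavy atoms by environment: 8× c (aromatic, H0) → no; 2× c (aromatic, H1) → match; 2× C (H2) → no; 1× C (H3) → no; 2× Cl (H0) → no; 1× F (H0) → no; 2× C (H1) → match; 1× O (H0) → no.
Summing the matching environments: 2 + 2 = 4 matching atoms.

4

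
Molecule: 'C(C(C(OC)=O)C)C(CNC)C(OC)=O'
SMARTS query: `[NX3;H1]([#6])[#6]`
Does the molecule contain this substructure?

Yes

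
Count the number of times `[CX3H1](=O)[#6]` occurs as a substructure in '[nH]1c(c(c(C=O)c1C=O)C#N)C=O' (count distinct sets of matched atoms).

[CX3H1](=O)[#6] is the SMARTS for an aldehyde: an sp2 carbon with one H, double-bonded to O and single-bonded to carbon.
The molecule carries 3 separate instances of an aldehyde (-CHO) meeting every constraint; each maps to a distinct set of atoms, giving 3 matches.

3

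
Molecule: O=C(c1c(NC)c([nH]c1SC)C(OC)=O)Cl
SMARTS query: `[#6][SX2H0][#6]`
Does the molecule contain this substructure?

Yes

The pattern [#6][SX2H0][#6] describes an aliphatic sulfur bridging two carbons with no H on the sulfur — a thioether.
The molecule carries a methylthio ether (-SCH3), whose atoms satisfy every constraint of the query, so the pattern matches.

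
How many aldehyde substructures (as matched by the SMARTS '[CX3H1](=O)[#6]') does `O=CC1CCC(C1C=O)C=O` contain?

3

[CX3H1](=O)[#6] is the SMARTS for an aldehyde: an sp2 carbon with one H, double-bonded to O and single-bonded to carbon.
The molecule carries 3 separate instances of an aldehyde (-CHO) meeting every constraint; each maps to a distinct set of atoms, giving 3 matches.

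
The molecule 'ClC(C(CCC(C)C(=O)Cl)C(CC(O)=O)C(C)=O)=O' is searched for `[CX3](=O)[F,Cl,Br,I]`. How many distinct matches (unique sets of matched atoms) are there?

2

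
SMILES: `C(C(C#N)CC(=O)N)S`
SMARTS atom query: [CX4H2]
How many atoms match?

2

The query [CX4H2] means: sp3 carbon (X4) with exactly two hydrogens.
Check the 9 heavy atoms by environment: 2× C (H2, X4) → match; 1× C (H1, X4) → no; 1× C (H0, X3) → no; 1× O (H0, X1) → no; 1× N (H2, X3) → no; 1× S (H1, X2) → no; 1× C (H0, X2) → no; 1× N (H0, X1) → no.
That gives 2 matching atoms.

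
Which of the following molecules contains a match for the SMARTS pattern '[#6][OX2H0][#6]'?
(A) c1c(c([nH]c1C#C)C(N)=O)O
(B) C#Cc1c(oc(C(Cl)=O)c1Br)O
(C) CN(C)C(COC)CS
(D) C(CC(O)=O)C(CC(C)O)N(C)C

C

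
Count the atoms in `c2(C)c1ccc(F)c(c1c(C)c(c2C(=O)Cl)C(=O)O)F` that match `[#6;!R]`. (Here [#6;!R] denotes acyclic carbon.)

The query [#6;!R] means: carbon not in any ring.
Check the 20 heavy atoms by environment: 10× c (aromatic, in 6-ring) → no; 4× C (acyclic) → match; 3× O (acyclic) → no; 2× F (acyclic) → no; 1× Cl (acyclic) → no.
That gives 4 matching atoms.

4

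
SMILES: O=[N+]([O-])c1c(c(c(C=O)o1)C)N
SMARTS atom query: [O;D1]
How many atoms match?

3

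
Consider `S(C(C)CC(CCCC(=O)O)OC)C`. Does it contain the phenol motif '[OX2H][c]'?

No

The pattern [OX2H][c] describes a hydroxyl oxygen attached to an aromatic carbon — a phenol.
The closest candidate here is a methoxy ether (-OCH3), but the oxygen has H0, not H1. No other fragment satisfies the full query, so there is no match.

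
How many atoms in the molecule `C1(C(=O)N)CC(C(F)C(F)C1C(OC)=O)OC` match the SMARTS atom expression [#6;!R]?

Check the 17 heavy atoms by environment: 6× C (in 6-ring) → no; 4× O (acyclic) → no; 4× C (acyclic) → match; 2× F (acyclic) → no; 1× N (acyclic) → no.
That gives 4 matching atoms.

4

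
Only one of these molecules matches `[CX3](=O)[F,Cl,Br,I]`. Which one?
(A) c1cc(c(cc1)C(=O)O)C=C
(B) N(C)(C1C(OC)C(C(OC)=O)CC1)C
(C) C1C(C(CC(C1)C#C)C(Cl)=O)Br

C

[CX3](=O)[F,Cl,Br,I] describes a carbonyl carbon bonded to a halogen (an acyl halide).
(A) has a carboxylic acid group (-C(=O)OH) but the carbonyl is bonded to -OH, not to a halogen.
(B) has a methyl-ester group (-C(=O)OCH3) but the carbonyl is bonded to -O-C, not to a halogen.
(C) contains an acyl chloride (-C(=O)Cl), which satisfies every atom and bond constraint.
So the answer is (C).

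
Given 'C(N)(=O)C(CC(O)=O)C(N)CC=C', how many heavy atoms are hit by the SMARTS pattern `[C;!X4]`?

4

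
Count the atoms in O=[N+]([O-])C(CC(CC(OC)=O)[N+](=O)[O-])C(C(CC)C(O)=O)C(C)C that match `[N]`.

The query [N] means: uppercase N matches aliphatic (non-aromatic) nitrogen only.
Check the 24 heavy atoms by environment: 14× C → no; 2× N (charge +1) → match; 2× O (charge -1) → no; 6× O → no.
That gives 2 matching atoms.

2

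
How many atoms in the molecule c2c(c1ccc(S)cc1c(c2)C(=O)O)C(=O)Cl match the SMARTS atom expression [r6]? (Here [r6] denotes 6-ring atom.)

Check the 17 heavy atoms by environment: 10× c (aromatic, in 6-ring) → match; 2× C (acyclic) → no; 3× O (acyclic) → no; 1× S (acyclic) → no; 1× Cl (acyclic) → no.
That gives 10 matching atoms.

10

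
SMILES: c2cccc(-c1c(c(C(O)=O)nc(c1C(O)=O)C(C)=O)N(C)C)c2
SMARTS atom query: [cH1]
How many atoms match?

The query [cH1] means: aromatic carbon bearing exactly one hydrogen.
Check the 24 heavy atoms by environment: 1× n (aromatic, H0) → no; 6× c (aromatic, H0) → no; 3× C (H0) → no; 3× O (H0) → no; 3× C (H3) → no; 5× c (aromatic, H1) → match; 2× O (H1) → no; 1× N (H0) → no.
That gives 5 matching atoms.

5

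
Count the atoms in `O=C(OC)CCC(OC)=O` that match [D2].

4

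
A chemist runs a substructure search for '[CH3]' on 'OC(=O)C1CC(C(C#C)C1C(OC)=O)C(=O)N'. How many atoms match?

1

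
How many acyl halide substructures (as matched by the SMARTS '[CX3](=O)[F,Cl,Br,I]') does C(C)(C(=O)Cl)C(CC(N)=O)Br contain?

1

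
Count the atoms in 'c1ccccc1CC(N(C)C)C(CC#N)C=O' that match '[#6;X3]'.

Check the 17 heavy atoms by environment: 6× C (X4) → no; 6× c (aromatic, X3) → match; 1× C (X2) → no; 1× N (X1) → no; 1× C (X3) → match; 1× O (X1) → no; 1× N (X3) → no.
Summing the matching environments: 6 + 1 = 7 matching atoms.

7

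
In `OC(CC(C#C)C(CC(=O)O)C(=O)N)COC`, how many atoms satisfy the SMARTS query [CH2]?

3

Check the 17 heavy atoms by environment: 3× C (H2) → match; 4× C (H1) → no; 3× C (H0) → no; 3× O (H0) → no; 1× N (H2) → no; 2× O (H1) → no; 1× C (H3) → no.
That gives 3 matching atoms.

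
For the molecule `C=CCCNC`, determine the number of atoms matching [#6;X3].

2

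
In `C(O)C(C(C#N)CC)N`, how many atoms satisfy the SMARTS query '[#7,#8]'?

The query [#7,#8] means: nitrogen or oxygen (comma = OR).
Check the 9 heavy atoms by environment: 6× C → no; 1× O → match; 2× N → match.
Summing the matching environments: 1 + 2 = 3 matching atoms.

3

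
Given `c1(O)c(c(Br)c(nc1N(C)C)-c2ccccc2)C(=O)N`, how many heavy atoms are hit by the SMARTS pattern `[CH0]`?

The query [CH0] means: aliphatic carbon with no attached hydrogen.
Check the 20 heavy atoms by environment: 1× n (aromatic, H0) → no; 6× c (aromatic, H0) → no; 1× O (H1) → no; 1× N (H0) → no; 2× C (H3) → no; 1× C (H0) → match; 1× O (H0) → no; 1× N (H2) → no; 1× Br (H0) → no; 5× c (aromatic, H1) → no.
That gives 1 matching atom.

1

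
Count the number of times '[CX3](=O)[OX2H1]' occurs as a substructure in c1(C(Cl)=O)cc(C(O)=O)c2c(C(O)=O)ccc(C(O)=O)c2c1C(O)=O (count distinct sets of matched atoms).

4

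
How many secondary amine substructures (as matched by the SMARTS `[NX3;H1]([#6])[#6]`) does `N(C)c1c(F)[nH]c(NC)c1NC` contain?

[NX3;H1]([#6])[#6] is the SMARTS for a secondary amine: a trivalent nitrogen with one H, bonded to two carbons.
The molecule carries 3 separate instances of an N-methylamino group (-NHCH3) meeting every constraint; each maps to a distinct set of atoms, giving 3 matches.

3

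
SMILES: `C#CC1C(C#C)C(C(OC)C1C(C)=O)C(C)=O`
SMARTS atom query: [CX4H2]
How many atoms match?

The query [CX4H2] means: sp3 carbon (X4) with exactly two hydrogens.
Check the 17 heavy atoms by environment: 5× C (H1, X4) → no; 1× O (H0, X2) → no; 3× C (H3, X4) → no; 2× C (H0, X3) → no; 2× O (H0, X1) → no; 2× C (H0, X2) → no; 2× C (H1, X2) → no.
No environment satisfies the query, so 0 matching atoms.

0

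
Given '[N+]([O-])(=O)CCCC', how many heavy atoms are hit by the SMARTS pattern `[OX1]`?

2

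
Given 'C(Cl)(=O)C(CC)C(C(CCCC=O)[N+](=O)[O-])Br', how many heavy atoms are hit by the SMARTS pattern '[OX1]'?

The query [OX1] means: aliphatic oxygen with one total connection — typically a carbonyl =O or an oxide.
Check the 17 heavy atoms by environment: 8× C (X4) → no; 1× N (charge +1, X3) → no; 1× O (charge -1, X1) → match; 3× O (X1) → match; 1× Br (X1) → no; 2× C (X3) → no; 1× Cl (X1) → no.
Summing the matching environments: 1 + 3 = 4 matching atoms.

4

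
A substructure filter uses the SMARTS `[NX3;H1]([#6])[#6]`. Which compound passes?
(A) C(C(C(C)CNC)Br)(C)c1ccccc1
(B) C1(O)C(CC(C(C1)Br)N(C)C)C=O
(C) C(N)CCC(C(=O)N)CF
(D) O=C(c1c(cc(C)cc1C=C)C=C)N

A

[NX3;H1]([#6])[#6] describes a trivalent nitrogen with one H, bonded to two carbons (a secondary amine).
(A) contains an N-methylamino group (-NHCH3), which satisfies every atom and bond constraint.
(B) has a dimethylamino group (-N(CH3)2) but the nitrogen has H0, not H1.
(C) has a primary amide (-C(=O)NH2) but the -C(=O)NH2 nitrogen has H2, not H1.
(D) has a primary amide (-C(=O)NH2) but the -C(=O)NH2 nitrogen has H2, not H1.
So the answer is (A).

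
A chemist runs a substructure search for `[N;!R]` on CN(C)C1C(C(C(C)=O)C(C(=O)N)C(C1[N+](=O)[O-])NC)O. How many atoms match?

Check the 21 heavy atoms by environment: 6× C (in 6-ring) → no; 6× C (acyclic) → no; 4× O (acyclic) → no; 3× N (acyclic) → match; 1× N (charge +1, acyclic) → match; 1× O (charge -1, acyclic) → no.
Summing the matching environments: 3 + 1 = 4 matching atoms.

4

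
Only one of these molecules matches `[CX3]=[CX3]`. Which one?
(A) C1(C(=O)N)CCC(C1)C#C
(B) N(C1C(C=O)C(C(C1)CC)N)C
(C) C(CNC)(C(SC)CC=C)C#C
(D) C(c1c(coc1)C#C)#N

C

[CX3]=[CX3] describes a non-aromatic C=C double bond between two sp2 carbons (an alkene).
(A) has an ethynyl group (-C#CH) but the C-C bond is a triple bond, not a double bond.
(B) has an ethyl group (-CH2CH3) but its C-C bond is a single bond between CX4 carbons, not CX3=CX3.
(C) contains a vinyl group (-CH=CH2), which satisfies every atom and bond constraint.
(D) has an ethynyl group (-C#CH) but the C-C bond is a triple bond, not a double bond.
So the answer is (C).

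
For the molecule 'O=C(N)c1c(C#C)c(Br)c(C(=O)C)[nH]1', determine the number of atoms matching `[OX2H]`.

0

The query [OX2H] means: aliphatic oxygen with two connections, one of which is H — an -OH oxygen.
Check the 14 heavy atoms by environment: 1× n (aromatic, H1, X3) → no; 4× c (aromatic, H0, X3) → no; 1× C (H0, X2) → no; 1× C (H1, X2) → no; 2× C (H0, X3) → no; 2× O (H0, X1) → no; 1× N (H2, X3) → no; 1× Br (H0, X1) → no; 1× C (H3, X4) → no.
No environment satisfies the query, so 0 matching atoms.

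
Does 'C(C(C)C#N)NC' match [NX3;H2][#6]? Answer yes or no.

No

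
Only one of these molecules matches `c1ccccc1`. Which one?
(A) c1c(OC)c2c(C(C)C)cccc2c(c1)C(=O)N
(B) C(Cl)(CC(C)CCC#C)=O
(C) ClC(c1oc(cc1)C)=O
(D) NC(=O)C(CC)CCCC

c1ccccc1 describes six aromatic carbons in a ring (a benzene ring).
(A) contains the required atom environment, so the pattern matches.
(B) has a methyl group (-CH3) but no six-membered all-carbon aromatic ring is present.
(C) has a methyl group (-CH3) but no six-membered all-carbon aromatic ring is present.
(D) has a methyl group (-CH3) but no six-membered all-carbon aromatic ring is present.
So the answer is (A).

A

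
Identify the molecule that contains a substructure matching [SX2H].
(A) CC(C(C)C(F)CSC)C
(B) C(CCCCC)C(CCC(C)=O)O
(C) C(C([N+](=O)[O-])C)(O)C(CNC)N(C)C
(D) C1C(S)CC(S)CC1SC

D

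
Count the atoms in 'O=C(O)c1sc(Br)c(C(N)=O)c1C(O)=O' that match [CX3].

3

Check the 15 heavy atoms by environment: 1× s (aromatic, X2) → no; 4× c (aromatic, X3) → no; 3× C (X3) → match; 3× O (X1) → no; 2× O (X2) → no; 1× Br (X1) → no; 1× N (X3) → no.
That gives 3 matching atoms.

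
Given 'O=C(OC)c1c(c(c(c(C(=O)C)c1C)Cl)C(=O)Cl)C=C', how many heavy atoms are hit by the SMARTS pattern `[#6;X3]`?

The query [#6;X3] means: any carbon (aromatic or not) with three total connections.
Check the 20 heavy atoms by environment: 6× c (aromatic, X3) → match; 2× Cl (X1) → no; 5× C (X3) → match; 3× O (X1) → no; 1× O (X2) → no; 3× C (X4) → no.
Summing the matching environments: 6 + 5 = 11 matching atoms.

11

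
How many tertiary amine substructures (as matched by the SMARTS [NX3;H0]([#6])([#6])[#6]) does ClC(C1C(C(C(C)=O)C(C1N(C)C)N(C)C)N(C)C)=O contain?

3

[NX3;H0]([#6])([#6])[#6] is the SMARTS for a tertiary amine: a trivalent nitrogen with no H, bonded to three carbons.
The molecule carries 3 separate instances of a dimethylamino group (-N(CH3)2) meeting every constraint; each maps to a distinct set of atoms, giving 3 matches.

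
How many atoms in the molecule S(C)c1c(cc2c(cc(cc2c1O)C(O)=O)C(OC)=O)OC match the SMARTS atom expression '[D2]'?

6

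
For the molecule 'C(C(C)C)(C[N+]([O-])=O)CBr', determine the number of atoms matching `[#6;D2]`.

2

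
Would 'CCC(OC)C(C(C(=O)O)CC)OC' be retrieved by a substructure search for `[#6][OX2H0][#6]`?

Yes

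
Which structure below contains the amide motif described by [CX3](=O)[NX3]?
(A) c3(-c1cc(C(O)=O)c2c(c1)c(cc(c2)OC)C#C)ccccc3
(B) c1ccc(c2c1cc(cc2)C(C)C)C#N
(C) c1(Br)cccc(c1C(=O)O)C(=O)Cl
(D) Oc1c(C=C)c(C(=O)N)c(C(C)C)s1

D

[CX3](=O)[NX3] describes a carbonyl carbon bonded to a trivalent nitrogen (an amide).
(A) has a carboxylic acid group (-C(=O)OH) but the carbonyl is bonded to O, not to an NX3 nitrogen.
(B) has a nitrile (-C#N) but the nitrile N is NX1 (triple-bonded), not NX3.
(C) has a carboxylic acid group (-C(=O)OH) but the carbonyl is bonded to O, not to an NX3 nitrogen.
(D) contains a primary amide (-C(=O)NH2), which satisfies every atom and bond constraint.
So the answer is (D).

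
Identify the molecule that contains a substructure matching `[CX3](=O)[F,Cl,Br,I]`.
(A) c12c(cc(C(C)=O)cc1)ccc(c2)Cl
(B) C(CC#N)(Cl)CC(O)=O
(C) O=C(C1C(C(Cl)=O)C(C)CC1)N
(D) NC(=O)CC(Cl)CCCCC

C

[CX3](=O)[F,Cl,Br,I] describes a carbonyl carbon bonded to a halogen (an acyl halide).
(A) has a chloro substituent but the Cl is not on a carbonyl carbon.
(B) has a chloro substituent but the Cl is not on a carbonyl carbon.
(C) contains an acyl chloride (-C(=O)Cl), which satisfies every atom and bond constraint.
(D) has a chloro substituent but the Cl is not on a carbonyl carbon.
So the answer is (C).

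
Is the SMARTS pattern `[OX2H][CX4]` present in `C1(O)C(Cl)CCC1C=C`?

Yes

The pattern [OX2H][CX4] describes a hydroxyl oxygen bound to an sp3 (X4) carbon — an aliphatic alcohol.
The molecule carries a hydroxyl group (-OH), whose atoms satisfy every constraint of the query, so the pattern matches.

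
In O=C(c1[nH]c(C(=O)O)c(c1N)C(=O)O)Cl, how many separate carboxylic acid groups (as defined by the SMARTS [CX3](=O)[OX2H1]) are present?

2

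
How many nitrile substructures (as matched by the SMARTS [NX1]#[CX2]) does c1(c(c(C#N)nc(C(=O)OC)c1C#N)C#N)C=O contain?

3

[NX1]#[CX2] is the SMARTS for a nitrile: a nitrogen triple-bonded to a two-connected carbon.
The molecule carries 3 separate instances of a nitrile (-C#N) meeting every constraint; each maps to a distinct set of atoms, giving 3 matches.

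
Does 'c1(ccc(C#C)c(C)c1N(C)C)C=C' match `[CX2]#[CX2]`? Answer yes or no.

Yes

The pattern [CX2]#[CX2] describes a carbon-carbon triple bond — an alkyne.
The molecule carries an ethynyl group (-C#CH), whose atoms satisfy every constraint of the query, so the pattern matches.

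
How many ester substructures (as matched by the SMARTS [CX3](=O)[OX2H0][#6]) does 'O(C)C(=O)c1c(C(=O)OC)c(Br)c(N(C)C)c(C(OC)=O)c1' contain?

3

[CX3](=O)[OX2H0][#6] is the SMARTS for an ester: a carbonyl carbon bonded to an oxygen that is itself bonded to carbon (no H on that O).
The molecule carries 3 separate instances of a methyl-ester group (-C(=O)OCH3) meeting every constraint; each maps to a distinct set of atoms, giving 3 matches.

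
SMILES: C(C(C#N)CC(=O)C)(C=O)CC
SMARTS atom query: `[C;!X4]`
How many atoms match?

3

The query [C;!X4] means: aliphatic carbon that does not have four total connections.
Check the 12 heavy atoms by environment: 6× C (X4) → no; 2× C (X3) → match; 2× O (X1) → no; 1× C (X2) → match; 1× N (X1) → no.
Summing the matching environments: 2 + 1 = 3 matching atoms.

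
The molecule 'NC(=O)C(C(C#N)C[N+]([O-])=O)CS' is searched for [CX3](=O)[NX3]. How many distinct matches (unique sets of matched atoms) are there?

[CX3](=O)[NX3] is the SMARTS for an amide: a carbonyl carbon bonded to a trivalent nitrogen.
Exactly one fragment in the molecule meets all constraints, giving 1 match.

1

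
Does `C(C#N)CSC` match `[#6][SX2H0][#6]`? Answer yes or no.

The pattern [#6][SX2H0][#6] describes an aliphatic sulfur bridging two carbons with no H on the sulfur — a thioether.
The molecule carries a methylthio ether (-SCH3), whose atoms satisfy every constraint of the query, so the pattern matches.

Yes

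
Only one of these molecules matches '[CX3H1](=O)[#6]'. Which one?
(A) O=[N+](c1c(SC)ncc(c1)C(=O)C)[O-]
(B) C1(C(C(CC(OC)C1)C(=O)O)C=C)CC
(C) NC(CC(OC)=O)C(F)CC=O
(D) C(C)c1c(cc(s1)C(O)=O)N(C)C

C

[CX3H1](=O)[#6] describes an sp2 carbon with one H, double-bonded to O and single-bonded to carbon (an aldehyde).
(A) has an acetyl/ketone group (-C(=O)CH3) but the carbonyl carbon has H0 (two carbon neighbours), not H1.
(B) has a carboxylic acid group (-C(=O)OH) but the carbonyl carbon has H0 and is bonded to O, not H1.
(C) contains an aldehyde (-CHO), which satisfies every atom and bond constraint.
(D) has a carboxylic acid group (-C(=O)OH) but the carbonyl carbon has H0 and is bonded to O, not H1.
So the answer is (C).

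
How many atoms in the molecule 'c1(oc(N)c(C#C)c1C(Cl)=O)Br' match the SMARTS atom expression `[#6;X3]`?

5

The query [#6;X3] means: any carbon (aromatic or not) with three total connections.
Check the 12 heavy atoms by environment: 1× o (aromatic, X2) → no; 4× c (aromatic, X3) → match; 2× C (X2) → no; 1× Br (X1) → no; 1× N (X3) → no; 1× C (X3) → match; 1× O (X1) → no; 1× Cl (X1) → no.
Summing the matching environments: 4 + 1 = 5 matching atoms.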